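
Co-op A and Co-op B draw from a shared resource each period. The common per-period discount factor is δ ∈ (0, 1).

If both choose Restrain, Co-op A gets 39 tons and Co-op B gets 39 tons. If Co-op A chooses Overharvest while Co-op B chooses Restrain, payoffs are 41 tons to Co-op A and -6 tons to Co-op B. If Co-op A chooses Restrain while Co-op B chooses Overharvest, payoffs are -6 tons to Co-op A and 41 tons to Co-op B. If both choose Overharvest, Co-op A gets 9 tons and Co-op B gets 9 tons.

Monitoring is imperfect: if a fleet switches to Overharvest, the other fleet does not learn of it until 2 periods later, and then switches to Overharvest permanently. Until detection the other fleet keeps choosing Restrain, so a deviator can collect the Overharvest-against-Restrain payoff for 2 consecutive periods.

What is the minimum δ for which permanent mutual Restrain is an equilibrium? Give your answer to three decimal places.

The best deviation is to choose Overharvest for all 2 undetected periods, earning 41 each, then 9 forever once detected.
Deviation value: 41(1−δ^2)/(1−δ) + 9δ^2/(1−δ); cooperation value: 39/(1−δ).
IC: 39 ≥ 41(1−δ^2) + 9δ^2 = 41 − 32δ^2.
So δ^2 ≥ 2/32 = 1/16, giving δ ≥ (1/16)^(1/2) ≈ 0.250.

0.250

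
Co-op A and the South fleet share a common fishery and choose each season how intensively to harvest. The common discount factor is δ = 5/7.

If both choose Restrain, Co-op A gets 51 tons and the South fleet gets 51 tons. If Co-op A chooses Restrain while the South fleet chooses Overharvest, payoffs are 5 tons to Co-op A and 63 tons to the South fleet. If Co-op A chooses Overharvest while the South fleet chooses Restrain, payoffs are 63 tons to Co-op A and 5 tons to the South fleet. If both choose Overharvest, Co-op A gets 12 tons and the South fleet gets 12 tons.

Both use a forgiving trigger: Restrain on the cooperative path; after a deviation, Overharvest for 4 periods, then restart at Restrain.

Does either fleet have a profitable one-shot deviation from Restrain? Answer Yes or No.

A one-shot deviation gives 63 now, then 12 for 4 periods, then back to 51.
Gain from deviating: (63−51) today; loss: (51−12) in each of the next 4 periods.
No-deviation condition: (51−12)(δ+…+δ^4) ≥ 63−51, i.e. δ+…+δ^4 ≥ 4/13.
At δ = 5/7: δ+…+δ^4 = 1.8492 ≥ 0.3077.
So cooperation is sustainable.

No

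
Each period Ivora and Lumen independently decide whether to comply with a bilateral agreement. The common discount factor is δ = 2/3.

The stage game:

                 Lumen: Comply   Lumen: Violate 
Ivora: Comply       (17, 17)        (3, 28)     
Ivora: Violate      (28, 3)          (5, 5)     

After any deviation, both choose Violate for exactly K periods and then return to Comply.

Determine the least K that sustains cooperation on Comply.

No profitable deviation requires (17−5)(δ+…+δ^K) ≥ 28−17, i.e. δ+…+δ^K ≥ 11/12 ≈ 0.9167.
With δ = 2/3, the partial sums are K=1: 0.6667, K=2: 1.1111.
K = 2 is the first length at which the sum reaches 0.9167.

2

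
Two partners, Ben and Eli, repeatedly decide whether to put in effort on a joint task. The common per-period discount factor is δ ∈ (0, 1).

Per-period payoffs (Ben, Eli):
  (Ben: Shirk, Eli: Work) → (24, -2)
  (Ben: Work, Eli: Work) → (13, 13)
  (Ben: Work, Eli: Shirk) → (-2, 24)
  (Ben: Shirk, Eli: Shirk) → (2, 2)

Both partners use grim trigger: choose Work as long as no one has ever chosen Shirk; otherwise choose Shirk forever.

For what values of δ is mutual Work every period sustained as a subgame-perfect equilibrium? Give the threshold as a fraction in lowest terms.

Cooperation forever yields 13 each period: 13/(1−δ).
Deviating yields 24 once, then 2 forever: 24 + 2δ/(1−δ).
No profitable deviation requires 13/(1−δ) ≥ 24 + 2δ/(1−δ).
Multiplying by (1−δ): 13 ≥ 24(1−δ) + 2δ = 24 − 22δ.
So 22δ ≥ 11, i.e. δ ≥ 11/22 = 1/2.

1/2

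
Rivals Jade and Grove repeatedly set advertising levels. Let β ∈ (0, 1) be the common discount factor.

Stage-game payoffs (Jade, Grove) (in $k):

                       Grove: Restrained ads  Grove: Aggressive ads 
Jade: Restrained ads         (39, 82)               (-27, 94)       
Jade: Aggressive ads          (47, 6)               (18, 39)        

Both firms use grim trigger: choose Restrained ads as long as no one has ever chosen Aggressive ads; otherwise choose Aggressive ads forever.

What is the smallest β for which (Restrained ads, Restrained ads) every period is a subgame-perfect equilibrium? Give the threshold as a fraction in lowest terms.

8/29

Jade's threshold: (47−39)/(47−18) = 8/29.
Grove's threshold: (94−82)/(94−39) = 12/55.
8/29 > 12/55, so Jade binds and β* = 8/29.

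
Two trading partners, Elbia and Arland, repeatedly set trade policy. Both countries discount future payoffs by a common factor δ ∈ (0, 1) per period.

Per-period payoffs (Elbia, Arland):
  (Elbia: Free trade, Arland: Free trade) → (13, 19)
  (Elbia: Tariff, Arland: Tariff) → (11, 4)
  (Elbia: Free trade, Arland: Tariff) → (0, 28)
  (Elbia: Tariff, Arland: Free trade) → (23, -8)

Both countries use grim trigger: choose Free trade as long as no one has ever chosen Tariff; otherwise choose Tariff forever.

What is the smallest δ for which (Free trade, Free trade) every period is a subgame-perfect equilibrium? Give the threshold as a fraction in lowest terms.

5/6

For Elbia: deviation gain 23−13 = 10, per-period punishment loss 13−11 = 2. IC gives δ ≥ 10/12 = 5/6.
For Arland: gain 9, loss 15 per period, so δ ≥ 9/24 = 3/8.
The tighter constraint is Elbia's, so cooperation needs δ ≥ 5/6.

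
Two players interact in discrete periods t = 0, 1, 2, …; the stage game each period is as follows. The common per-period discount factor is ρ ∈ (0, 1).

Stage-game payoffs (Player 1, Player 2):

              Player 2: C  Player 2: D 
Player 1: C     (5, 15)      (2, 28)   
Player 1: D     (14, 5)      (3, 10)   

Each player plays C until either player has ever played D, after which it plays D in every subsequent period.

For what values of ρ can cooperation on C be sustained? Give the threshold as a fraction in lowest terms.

For Player 1: deviation gain 14−5 = 9, per-period punishment loss 5−3 = 2. IC gives ρ ≥ 9/11.
For Player 2: gain 13, loss 5 per period, so ρ ≥ 13/18.
The tighter constraint is Player 1's, so cooperation needs ρ ≥ 9/11.

9/11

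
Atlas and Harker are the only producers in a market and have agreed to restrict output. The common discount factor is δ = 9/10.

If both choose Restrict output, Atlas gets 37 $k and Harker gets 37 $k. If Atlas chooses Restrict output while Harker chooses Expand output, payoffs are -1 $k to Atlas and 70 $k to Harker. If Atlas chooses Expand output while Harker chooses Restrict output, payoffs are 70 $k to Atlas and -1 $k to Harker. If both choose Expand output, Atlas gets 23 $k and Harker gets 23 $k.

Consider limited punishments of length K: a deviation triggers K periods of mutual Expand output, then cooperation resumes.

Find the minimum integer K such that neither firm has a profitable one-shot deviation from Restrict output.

3

Need Σ_{k=1}^{K} δ^k ≥ (70−37)/(37−23) = 2.3571 at δ = 9/10.
At K = 2 the sum is 1.7100 < 2.3571; at K = 3 it is 2.4390 ≥ 2.3571.
So the minimum punishment length is K = 3.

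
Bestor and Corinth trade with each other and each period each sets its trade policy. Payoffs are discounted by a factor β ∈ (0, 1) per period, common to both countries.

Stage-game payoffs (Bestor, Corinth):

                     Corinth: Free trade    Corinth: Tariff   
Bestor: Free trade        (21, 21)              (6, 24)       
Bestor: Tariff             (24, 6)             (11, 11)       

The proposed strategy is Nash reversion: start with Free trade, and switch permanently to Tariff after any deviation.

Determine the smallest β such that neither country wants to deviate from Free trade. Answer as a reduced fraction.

Cooperation forever yields 21 each period: 21/(1−β).
Deviating yields 24 once, then 11 forever: 24 + 11β/(1−β).
No profitable deviation requires 21/(1−β) ≥ 24 + 11β/(1−β).
Multiplying by (1−β): 21 ≥ 24(1−β) + 11β = 24 − 13β.
So 13β ≥ 3, i.e. β ≥ 3/13.

3/13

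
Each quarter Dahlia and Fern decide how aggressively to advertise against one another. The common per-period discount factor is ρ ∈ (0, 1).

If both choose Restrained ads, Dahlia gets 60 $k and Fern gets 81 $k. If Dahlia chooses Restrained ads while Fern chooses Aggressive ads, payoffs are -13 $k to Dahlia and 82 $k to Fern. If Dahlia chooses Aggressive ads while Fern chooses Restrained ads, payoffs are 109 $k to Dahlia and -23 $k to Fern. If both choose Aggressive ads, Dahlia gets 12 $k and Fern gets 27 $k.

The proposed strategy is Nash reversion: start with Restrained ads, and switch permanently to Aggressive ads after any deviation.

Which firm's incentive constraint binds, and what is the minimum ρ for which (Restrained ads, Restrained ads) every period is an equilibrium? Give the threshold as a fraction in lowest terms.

Dahlia; ρ ≥ 49/97

Dahlia: cooperation gives 60 each period; deviation gives 109 once then 12 forever.
  60/(1−ρ) ≥ 109 + 12ρ/(1−ρ) ⇒ ρ ≥ 49/97.
Fern: cooperation gives 81 each period; deviation gives 82 once then 27 forever.
  ρ ≥ 1/55.
Both must hold, so the binding constraint is Dahlia's: ρ ≥ 49/97.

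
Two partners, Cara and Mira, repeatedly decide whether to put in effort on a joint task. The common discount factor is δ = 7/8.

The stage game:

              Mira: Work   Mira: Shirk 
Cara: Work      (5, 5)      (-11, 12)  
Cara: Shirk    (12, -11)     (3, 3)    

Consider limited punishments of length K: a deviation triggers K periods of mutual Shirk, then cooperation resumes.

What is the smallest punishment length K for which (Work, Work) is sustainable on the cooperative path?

Need Σ_{k=1}^{K} δ^k ≥ (12−5)/(5−3) = 3.5000 at δ = 7/8.
At K = 5 the sum is 3.4096 < 3.5000; at K = 6 it is 3.8584 ≥ 3.5000.
So the minimum punishment length is K = 6.

6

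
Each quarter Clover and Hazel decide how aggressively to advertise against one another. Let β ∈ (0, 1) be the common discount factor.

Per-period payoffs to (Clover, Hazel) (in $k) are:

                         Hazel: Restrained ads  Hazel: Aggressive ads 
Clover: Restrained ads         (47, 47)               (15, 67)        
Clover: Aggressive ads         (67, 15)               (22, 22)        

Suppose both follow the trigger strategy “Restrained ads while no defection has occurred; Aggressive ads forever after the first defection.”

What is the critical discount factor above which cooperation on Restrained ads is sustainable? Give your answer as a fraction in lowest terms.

Cooperation forever yields 47 each period: 47/(1−β).
Deviating yields 67 once, then 22 forever: 67 + 22β/(1−β).
No profitable deviation requires 47/(1−β) ≥ 67 + 22β/(1−β).
Multiplying by (1−β): 47 ≥ 67(1−β) + 22β = 67 − 45β.
So 45β ≥ 20, i.e. β ≥ 20/45 = 4/9.

4/9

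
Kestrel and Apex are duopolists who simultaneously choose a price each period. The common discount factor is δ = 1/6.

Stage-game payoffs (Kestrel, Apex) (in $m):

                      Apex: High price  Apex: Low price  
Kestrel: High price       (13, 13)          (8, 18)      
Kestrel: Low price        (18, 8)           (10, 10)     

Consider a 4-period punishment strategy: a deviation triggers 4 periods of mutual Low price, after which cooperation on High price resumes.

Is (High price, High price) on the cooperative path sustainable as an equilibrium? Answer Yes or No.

No

A one-shot deviation gives 18 now, then 10 for 4 periods, then back to 13.
Gain from deviating: (18−13) today; loss: (13−10) in each of the next 4 periods.
No-deviation condition: (13−10)(δ+…+δ^4) ≥ 18−13, i.e. δ+…+δ^4 ≥ 5/3.
At δ = 1/6: δ+…+δ^4 = 0.1998 < 1.6667.
So cooperation is not sustainable.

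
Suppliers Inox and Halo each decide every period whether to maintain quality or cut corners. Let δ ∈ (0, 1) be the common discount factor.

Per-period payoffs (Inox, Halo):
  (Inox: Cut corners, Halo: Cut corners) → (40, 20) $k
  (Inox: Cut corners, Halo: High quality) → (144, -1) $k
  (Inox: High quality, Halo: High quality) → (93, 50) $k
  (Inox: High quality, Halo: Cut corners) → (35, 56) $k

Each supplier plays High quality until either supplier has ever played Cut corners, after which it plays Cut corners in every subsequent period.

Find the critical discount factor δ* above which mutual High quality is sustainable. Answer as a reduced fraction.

Inox: cooperation gives 93 each period; deviation gives 144 once then 40 forever.
  93/(1−δ) ≥ 144 + 40δ/(1−δ) ⇒ δ ≥ 51/104.
Halo: cooperation gives 50 each period; deviation gives 56 once then 20 forever.
  δ ≥ 6/36 = 1/6.
Both must hold, so the binding constraint is Inox's: δ ≥ 51/104.

51/104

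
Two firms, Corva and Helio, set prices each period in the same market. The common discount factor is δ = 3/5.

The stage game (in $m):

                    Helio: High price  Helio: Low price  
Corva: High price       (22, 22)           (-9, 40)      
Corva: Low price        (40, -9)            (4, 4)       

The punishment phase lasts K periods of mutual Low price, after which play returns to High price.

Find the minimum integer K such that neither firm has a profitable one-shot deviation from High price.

No profitable deviation requires (22−4)(δ+…+δ^K) ≥ 40−22, i.e. δ+…+δ^K ≥ 1 ≈ 1.0000.
With δ = 3/5, the partial sums are K=1: 0.6000, K=2: 0.9600, K=3: 1.1760.
K = 3 is the first length at which the sum reaches 1.0000.

3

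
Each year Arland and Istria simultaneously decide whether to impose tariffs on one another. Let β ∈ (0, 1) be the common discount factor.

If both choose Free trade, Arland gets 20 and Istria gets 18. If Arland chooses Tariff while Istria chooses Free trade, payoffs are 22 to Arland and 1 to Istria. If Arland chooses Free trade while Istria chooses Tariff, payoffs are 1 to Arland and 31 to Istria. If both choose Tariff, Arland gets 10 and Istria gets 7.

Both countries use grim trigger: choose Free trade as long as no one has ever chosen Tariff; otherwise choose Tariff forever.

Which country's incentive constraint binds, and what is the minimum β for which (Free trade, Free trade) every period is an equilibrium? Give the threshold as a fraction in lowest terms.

For Arland: deviation gain 22−20 = 2, per-period punishment loss 20−10 = 10. IC gives β ≥ 2/12 = 1/6.
For Istria: gain 13, loss 11 per period, so β ≥ 13/24.
The tighter constraint is Istria's, so cooperation needs β ≥ 13/24.

Istria; β ≥ 13/24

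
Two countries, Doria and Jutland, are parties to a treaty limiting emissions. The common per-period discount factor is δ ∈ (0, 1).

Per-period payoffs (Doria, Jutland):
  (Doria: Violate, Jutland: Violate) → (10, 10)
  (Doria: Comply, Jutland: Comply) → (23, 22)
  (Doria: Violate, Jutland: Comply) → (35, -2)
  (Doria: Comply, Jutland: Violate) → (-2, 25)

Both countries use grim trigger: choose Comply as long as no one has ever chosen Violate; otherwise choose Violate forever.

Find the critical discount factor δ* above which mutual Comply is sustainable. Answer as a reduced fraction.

For Doria: deviation gain 35−23 = 12, per-period punishment loss 23−10 = 13. IC gives δ ≥ 12/25.
For Jutland: gain 3, loss 12 per period, so δ ≥ 3/15 = 1/5.
The tighter constraint is Doria's, so cooperation needs δ ≥ 12/25.

12/25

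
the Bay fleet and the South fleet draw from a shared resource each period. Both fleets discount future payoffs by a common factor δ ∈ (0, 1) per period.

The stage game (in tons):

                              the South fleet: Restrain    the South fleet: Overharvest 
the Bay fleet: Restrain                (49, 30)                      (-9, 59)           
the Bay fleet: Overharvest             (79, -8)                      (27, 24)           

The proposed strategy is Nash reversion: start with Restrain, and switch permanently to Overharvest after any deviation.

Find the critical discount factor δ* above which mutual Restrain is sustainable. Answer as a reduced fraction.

the Bay fleet's threshold: (79−49)/(79−27) = 15/26.
the South fleet's threshold: (59−30)/(59−24) = 29/35.
15/26 < 29/35, so the South fleet binds and δ* = 29/35.

29/35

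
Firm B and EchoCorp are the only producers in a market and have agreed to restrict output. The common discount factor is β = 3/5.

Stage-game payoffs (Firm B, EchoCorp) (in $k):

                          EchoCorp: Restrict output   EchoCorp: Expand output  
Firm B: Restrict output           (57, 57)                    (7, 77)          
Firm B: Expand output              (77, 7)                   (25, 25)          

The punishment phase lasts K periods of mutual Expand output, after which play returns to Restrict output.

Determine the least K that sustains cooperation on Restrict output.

Need Σ_{k=1}^{K} β^k ≥ (77−57)/(57−25) = 0.6250 at β = 3/5.
At K = 1 the sum is 0.6000 < 0.6250; at K = 2 it is 0.9600 ≥ 0.6250.
So the minimum punishment length is K = 2.

2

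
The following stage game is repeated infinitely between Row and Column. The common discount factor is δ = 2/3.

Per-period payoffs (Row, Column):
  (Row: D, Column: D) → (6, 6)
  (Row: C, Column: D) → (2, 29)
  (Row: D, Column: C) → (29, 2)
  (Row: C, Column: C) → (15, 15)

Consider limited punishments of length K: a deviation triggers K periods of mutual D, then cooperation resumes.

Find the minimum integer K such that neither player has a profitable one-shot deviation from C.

Need Σ_{k=1}^{K} δ^k ≥ (29−15)/(15−6) = 1.5556 at δ = 2/3.
At K = 3 the sum is 1.4074 < 1.5556; at K = 4 it is 1.6049 ≥ 1.5556.
So the minimum punishment length is K = 4.

4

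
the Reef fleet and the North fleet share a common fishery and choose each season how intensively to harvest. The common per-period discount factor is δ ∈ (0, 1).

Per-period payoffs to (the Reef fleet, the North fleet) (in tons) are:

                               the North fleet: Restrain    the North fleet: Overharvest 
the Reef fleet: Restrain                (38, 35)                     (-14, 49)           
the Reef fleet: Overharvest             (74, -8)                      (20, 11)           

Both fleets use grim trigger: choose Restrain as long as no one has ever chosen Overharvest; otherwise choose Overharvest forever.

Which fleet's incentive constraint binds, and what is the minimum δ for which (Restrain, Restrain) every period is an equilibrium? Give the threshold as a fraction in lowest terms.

the Reef fleet's threshold: (74−38)/(74−20) = 2/3.
the North fleet's threshold: (49−35)/(49−11) = 7/19.
2/3 > 7/19, so the Reef fleet binds and δ* = 2/3.

the Reef fleet; δ ≥ 2/3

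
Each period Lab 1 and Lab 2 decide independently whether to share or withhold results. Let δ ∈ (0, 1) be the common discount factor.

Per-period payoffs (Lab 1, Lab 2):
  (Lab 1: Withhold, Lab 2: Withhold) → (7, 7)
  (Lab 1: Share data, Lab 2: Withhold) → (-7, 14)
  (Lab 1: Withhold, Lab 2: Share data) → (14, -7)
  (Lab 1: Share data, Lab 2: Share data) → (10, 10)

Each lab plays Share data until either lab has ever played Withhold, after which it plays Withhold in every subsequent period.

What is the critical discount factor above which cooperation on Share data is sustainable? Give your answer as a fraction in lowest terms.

4/7

One-period gain from deviating is 14 − 10 = 4. The loss is 10 − 7 = 3 in every subsequent period, with present value 3·δ/(1−δ).
Deviation is unprofitable when 3·δ/(1−δ) ≥ 4, i.e. δ/(1−δ) ≥ 4/3.
Equivalently δ ≥ 4/(4+3) = 4/7.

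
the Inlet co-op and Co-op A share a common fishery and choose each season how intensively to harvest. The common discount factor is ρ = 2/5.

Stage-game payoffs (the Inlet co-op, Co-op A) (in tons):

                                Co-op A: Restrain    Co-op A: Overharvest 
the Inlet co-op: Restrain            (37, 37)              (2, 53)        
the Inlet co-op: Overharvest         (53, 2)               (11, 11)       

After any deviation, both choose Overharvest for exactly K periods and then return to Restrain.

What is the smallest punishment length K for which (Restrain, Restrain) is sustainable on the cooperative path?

IC: ρ(1−ρ^K)/(1−ρ) ≥ (53−37)/(37−11) = 8/13.
With ρ = 2/5: need 1 − ρ^K ≥ 8/13·(1−2/5)/(2/5), i.e. ρ^K ≤ 0.0769.
Since (2/5)^2 = 0.1600 and (2/5)^3 = 0.0640, the smallest such K is 3.

3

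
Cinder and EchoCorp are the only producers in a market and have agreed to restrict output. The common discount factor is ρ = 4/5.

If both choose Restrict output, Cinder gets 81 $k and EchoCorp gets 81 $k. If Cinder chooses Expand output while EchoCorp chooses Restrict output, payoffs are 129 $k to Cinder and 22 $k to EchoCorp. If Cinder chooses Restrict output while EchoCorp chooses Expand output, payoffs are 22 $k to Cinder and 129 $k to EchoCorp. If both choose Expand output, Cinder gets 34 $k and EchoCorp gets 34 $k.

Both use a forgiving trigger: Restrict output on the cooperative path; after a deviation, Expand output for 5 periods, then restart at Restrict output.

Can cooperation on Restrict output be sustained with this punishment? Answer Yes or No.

Yes

Comparing payoff streams over the 6 periods until play realigns: cooperate → 81(1+ρ+…+ρ^5); deviate → 129 + 34(ρ+…+ρ^5).
Cooperation is sustained iff (81−34)(ρ+…+ρ^5) ≥ 129−81.
ρ+…+ρ^5 = 4/5·(1−(4/5)^5)/(1−4/5) = 2.6893, and (129−81)/(81−34) = 1.0213.
2.6893 ≥ 1.0213, so cooperation is sustainable.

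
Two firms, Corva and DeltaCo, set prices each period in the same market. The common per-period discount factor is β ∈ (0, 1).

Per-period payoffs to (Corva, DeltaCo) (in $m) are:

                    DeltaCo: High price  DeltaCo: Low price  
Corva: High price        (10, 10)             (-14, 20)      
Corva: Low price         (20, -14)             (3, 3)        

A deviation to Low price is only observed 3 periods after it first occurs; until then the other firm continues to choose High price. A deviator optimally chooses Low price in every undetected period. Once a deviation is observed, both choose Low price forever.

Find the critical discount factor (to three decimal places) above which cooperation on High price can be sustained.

0.838

A deviator earns 20 for 3 periods, then 3 forever; cooperating earns 10 forever. Multiplying the IC by (1−β):
10 ≥ 20(1−β^3) + 3β^3, so 17·β^3 ≥ 10 and β^3 ≥ 10/17.
β ≥ (10/17)^(1/3) ≈ 0.838.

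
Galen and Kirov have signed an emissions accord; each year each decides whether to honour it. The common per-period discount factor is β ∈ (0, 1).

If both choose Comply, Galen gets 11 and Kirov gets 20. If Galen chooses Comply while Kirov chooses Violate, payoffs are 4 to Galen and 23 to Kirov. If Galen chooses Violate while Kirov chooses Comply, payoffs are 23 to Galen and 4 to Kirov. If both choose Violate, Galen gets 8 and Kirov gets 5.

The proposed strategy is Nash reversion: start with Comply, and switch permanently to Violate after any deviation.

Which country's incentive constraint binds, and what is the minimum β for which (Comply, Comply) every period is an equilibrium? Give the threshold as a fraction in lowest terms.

For Galen: deviation gain 23−11 = 12, per-period punishment loss 11−8 = 3. IC gives β ≥ 12/15 = 4/5.
For Kirov: gain 3, loss 15 per period, so β ≥ 3/18 = 1/6.
The tighter constraint is Galen's, so cooperation needs β ≥ 4/5.

Galen; β ≥ 4/5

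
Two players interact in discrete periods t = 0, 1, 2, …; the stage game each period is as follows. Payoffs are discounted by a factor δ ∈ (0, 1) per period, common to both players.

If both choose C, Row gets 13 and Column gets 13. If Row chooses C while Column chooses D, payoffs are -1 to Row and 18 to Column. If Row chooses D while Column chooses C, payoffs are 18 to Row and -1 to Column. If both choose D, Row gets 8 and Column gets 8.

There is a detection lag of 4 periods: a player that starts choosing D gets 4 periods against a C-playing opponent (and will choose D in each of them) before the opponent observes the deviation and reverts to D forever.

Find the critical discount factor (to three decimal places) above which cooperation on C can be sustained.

0.841

Deviating for the 4 undetected periods gains 18−13 = 5 per period over cooperation, then loses 13−8 = 5 per period forever once punishment starts.
Gain: 5(1 + δ + … + δ^3); loss: 5·δ^4/(1−δ).
No profitable deviation ⇔ 5(1−δ^4) ≤ 5·δ^4, i.e. δ^4 ≥ 5/(5+5) = 1/2.
Hence δ ≥ (1/2)^(1/4) ≈ 0.841.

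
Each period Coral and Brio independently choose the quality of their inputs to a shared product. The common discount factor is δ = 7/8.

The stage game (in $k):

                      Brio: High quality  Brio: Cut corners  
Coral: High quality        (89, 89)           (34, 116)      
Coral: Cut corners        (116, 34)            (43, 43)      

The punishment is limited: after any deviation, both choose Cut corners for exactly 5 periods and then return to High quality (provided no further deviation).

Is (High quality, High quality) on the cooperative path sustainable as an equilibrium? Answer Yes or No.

Yes

A one-shot deviation gives 116 now, then 43 for 5 periods, then back to 89.
Gain from deviating: (116−89) today; loss: (89−43) in each of the next 5 periods.
No-deviation condition: (89−43)(δ+…+δ^5) ≥ 116−89, i.e. δ+…+δ^5 ≥ 27/46.
At δ = 7/8: δ+…+δ^5 = 3.4096 ≥ 0.5870.
So cooperation is sustainable.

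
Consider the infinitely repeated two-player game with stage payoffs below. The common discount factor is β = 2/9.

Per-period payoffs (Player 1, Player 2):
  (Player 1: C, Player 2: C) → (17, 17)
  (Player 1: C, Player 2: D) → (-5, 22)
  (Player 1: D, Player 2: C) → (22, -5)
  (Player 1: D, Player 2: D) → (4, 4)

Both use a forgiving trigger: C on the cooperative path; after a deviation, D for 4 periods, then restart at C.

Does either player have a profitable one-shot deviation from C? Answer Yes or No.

A one-shot deviation gives 22 now, then 4 for 4 periods, then back to 17.
Gain from deviating: (22−17) today; loss: (17−4) in each of the next 4 periods.
No-deviation condition: (17−4)(β+…+β^4) ≥ 22−17, i.e. β+…+β^4 ≥ 5/13.
At β = 2/9: β+…+β^4 = 0.2850 < 0.3846.
So cooperation is not sustainable.

Yes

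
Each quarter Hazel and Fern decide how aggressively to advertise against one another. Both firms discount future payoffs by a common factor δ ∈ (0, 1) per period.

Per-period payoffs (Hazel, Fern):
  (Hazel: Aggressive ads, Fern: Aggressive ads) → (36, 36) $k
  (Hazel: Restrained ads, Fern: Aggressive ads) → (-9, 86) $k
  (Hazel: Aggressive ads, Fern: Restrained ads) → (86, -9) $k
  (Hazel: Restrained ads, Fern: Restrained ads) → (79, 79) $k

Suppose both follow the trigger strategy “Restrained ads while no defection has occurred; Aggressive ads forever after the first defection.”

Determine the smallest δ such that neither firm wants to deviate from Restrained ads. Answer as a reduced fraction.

Under grim trigger the critical discount factor is (T−C)/(T−P) with T = 86, C = 79, P = 36.
δ* = (86−79)/(86−36) = 7/50.

7/50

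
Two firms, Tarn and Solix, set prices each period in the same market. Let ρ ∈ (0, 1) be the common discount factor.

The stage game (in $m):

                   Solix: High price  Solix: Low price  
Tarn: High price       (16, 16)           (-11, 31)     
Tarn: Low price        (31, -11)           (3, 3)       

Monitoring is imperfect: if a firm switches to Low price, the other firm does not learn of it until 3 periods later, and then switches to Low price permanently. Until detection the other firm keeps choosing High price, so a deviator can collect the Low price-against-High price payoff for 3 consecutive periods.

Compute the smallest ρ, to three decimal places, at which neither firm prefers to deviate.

A deviator earns 31 for 3 periods, then 3 forever; cooperating earns 16 forever. Multiplying the IC by (1−ρ):
16 ≥ 31(1−ρ^3) + 3ρ^3, so 28·ρ^3 ≥ 15 and ρ^3 ≥ 15/28.
ρ ≥ (15/28)^(1/3) ≈ 0.812.

0.812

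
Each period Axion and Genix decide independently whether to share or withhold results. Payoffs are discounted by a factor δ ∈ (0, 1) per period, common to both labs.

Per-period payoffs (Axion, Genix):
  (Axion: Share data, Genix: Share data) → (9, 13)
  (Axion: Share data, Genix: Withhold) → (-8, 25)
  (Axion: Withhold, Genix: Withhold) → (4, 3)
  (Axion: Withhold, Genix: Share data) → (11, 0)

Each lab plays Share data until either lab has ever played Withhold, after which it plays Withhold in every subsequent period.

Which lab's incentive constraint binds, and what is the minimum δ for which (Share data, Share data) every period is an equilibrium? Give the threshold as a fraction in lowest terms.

Axion's threshold: (11−9)/(11−4) = 2/7.
Genix's threshold: (25−13)/(25−3) = 6/11.
2/7 < 6/11, so Genix binds and δ* = 6/11.

Genix; δ ≥ 6/11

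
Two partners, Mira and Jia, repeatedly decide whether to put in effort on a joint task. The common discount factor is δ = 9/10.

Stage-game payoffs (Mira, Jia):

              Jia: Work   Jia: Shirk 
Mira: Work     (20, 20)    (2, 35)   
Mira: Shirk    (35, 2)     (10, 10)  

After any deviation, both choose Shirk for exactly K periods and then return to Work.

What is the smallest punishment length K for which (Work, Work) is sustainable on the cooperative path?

Need Σ_{k=1}^{K} δ^k ≥ (35−20)/(20−10) = 1.5000 at δ = 9/10.
At K = 1 the sum is 0.9000 < 1.5000; at K = 2 it is 1.7100 ≥ 1.5000.
So the minimum punishment length is K = 2.

2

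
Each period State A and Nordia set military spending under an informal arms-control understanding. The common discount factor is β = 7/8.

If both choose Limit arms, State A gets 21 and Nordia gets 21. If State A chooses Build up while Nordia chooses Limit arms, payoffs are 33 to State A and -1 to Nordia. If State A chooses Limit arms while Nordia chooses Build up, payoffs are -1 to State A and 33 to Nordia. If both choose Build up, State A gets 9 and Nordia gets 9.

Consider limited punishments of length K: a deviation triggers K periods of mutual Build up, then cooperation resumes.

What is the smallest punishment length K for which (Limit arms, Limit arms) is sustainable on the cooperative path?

2

No profitable deviation requires (21−9)(β+…+β^K) ≥ 33−21, i.e. β+…+β^K ≥ 1 ≈ 1.0000.
With β = 7/8, the partial sums are K=1: 0.8750, K=2: 1.6406.
K = 2 is the first length at which the sum reaches 1.0000.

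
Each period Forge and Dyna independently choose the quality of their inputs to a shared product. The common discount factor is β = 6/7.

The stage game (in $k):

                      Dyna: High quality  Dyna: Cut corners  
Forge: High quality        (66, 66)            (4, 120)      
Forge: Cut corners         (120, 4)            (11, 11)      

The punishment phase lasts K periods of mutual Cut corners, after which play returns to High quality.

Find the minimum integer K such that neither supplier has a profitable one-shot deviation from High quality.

No profitable deviation requires (66−11)(β+…+β^K) ≥ 120−66, i.e. β+…+β^K ≥ 54/55 ≈ 0.9818.
With β = 6/7, the partial sums are K=1: 0.8571, K=2: 1.5918.
K = 2 is the first length at which the sum reaches 0.9818.

2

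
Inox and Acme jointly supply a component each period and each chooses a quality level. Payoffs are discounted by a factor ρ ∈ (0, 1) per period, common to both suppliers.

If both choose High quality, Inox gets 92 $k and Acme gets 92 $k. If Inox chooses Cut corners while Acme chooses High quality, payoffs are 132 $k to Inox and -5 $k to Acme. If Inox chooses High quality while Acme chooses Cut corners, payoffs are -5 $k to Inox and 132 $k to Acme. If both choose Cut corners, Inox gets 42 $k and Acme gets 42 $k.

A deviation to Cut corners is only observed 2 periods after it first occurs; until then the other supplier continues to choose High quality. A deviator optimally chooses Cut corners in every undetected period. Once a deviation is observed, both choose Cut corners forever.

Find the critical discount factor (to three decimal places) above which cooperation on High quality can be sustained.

0.667

The best deviation is to choose Cut corners for all 2 undetected periods, earning 132 each, then 42 forever once detected.
Deviation value: 132(1−ρ^2)/(1−ρ) + 42ρ^2/(1−ρ); cooperation value: 92/(1−ρ).
IC: 92 ≥ 132(1−ρ^2) + 42ρ^2 = 132 − 90ρ^2.
So ρ^2 ≥ 40/90 = 4/9, giving ρ ≥ (4/9)^(1/2) ≈ 0.667.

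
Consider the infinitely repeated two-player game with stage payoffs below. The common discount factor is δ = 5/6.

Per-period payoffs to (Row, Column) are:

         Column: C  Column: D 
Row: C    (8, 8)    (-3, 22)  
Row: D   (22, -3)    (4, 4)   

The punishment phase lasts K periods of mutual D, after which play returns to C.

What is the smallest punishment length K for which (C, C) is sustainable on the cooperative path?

7

No profitable deviation requires (8−4)(δ+…+δ^K) ≥ 22−8, i.e. δ+…+δ^K ≥ 7/2 ≈ 3.5000.
With δ = 5/6, the partial sums are K=1: 0.8333, K=2: 1.5278, …, K=5: 2.9906, K=6: 3.3255, K=7: 3.6046.
K = 7 is the first length at which the sum reaches 3.5000.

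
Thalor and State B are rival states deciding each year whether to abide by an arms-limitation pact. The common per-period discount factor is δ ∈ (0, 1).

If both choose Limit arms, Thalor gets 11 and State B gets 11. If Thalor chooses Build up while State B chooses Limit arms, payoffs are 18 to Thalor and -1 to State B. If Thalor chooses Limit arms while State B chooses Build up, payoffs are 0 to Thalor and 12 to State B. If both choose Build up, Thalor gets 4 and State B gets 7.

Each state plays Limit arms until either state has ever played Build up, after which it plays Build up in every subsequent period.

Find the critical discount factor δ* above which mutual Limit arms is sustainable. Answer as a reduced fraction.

1/2

Thalor's threshold: (18−11)/(18−4) = 1/2.
State B's threshold: (12−11)/(12−7) = 1/5.
1/2 > 1/5, so Thalor binds and δ* = 1/2.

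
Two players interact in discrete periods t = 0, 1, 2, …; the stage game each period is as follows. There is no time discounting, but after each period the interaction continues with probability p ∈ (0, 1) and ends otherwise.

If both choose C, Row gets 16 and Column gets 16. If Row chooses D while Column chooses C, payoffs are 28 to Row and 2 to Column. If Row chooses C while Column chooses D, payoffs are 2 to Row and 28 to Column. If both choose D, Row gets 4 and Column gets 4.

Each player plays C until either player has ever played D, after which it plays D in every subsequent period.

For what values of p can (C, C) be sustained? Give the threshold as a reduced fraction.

Expected cooperation value is 16 + p·16 + p²·16 + … = 16/(1−p); deviation gives 28 + p·4/(1−p).
16 ≥ 28(1−p) + 4p ⇒ 24p ≥ 12 ⇒ p ≥ 12/24 = 1/2.

1/2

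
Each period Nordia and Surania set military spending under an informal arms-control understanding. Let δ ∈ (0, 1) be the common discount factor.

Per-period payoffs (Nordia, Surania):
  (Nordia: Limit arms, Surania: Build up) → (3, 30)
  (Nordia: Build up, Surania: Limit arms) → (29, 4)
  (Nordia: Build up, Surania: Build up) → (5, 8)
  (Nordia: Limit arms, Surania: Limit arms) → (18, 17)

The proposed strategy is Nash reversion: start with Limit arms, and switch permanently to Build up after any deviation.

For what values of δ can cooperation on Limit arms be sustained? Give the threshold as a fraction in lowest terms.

For Nordia: deviation gain 29−18 = 11, per-period punishment loss 18−5 = 13. IC gives δ ≥ 11/24.
For Surania: gain 13, loss 9 per period, so δ ≥ 13/22.
The tighter constraint is Surania's, so cooperation needs δ ≥ 13/22.

13/22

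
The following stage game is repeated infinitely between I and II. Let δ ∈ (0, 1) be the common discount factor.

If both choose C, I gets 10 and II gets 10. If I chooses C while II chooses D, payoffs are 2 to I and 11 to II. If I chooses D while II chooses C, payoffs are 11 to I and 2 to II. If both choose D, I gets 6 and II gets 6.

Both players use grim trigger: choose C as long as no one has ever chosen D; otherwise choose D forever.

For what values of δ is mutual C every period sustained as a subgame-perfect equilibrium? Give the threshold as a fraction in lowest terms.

10/(1−δ) ≥ 11 + 6δ/(1−δ)
10 ≥ 11 − 5δ
δ ≥ 1/5.

1/5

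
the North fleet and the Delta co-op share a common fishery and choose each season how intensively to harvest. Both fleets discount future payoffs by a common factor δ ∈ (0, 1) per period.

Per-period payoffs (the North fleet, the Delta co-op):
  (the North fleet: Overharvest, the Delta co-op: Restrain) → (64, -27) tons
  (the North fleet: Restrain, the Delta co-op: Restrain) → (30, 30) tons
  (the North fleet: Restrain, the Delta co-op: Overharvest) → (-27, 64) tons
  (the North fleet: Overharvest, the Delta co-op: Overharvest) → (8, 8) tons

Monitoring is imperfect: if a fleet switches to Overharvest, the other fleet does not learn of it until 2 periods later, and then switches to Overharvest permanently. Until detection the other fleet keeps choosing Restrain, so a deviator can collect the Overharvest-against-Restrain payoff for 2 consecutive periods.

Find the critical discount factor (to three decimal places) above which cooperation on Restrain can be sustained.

0.779

The best deviation is to choose Overharvest for all 2 undetected periods, earning 64 each, then 8 forever once detected.
Deviation value: 64(1−δ^2)/(1−δ) + 8δ^2/(1−δ); cooperation value: 30/(1−δ).
IC: 30 ≥ 64(1−δ^2) + 8δ^2 = 64 − 56δ^2.
So δ^2 ≥ 34/56 = 17/28, giving δ ≥ (17/28)^(1/2) ≈ 0.779.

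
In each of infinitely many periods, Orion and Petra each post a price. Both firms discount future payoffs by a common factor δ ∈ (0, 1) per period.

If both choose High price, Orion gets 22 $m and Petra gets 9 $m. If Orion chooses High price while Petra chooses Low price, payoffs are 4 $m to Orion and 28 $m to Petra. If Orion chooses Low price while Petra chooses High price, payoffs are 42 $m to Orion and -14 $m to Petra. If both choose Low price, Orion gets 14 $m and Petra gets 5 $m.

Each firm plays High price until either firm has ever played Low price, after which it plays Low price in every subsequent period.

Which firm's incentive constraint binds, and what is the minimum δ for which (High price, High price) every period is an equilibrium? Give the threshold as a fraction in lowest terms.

Petra; δ ≥ 19/23

Orion: cooperation gives 22 each period; deviation gives 42 once then 14 forever.
  22/(1−δ) ≥ 42 + 14δ/(1−δ) ⇒ δ ≥ 20/28 = 5/7.
Petra: cooperation gives 9 each period; deviation gives 28 once then 5 forever.
  δ ≥ 19/23.
Both must hold, so the binding constraint is Petra's: δ ≥ 19/23.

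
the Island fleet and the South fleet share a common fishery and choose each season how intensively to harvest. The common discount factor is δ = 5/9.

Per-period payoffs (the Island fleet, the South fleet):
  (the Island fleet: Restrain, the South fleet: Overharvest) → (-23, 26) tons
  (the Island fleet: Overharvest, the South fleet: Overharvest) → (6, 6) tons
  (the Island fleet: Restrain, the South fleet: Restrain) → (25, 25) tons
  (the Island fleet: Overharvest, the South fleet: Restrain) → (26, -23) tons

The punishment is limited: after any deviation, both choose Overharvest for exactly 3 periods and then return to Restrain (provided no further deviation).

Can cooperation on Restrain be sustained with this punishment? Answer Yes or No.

IC: δ+…+δ^3 ≥ (26−25)/(25−6) = 1/19.
At δ = 5/9: partial sum = 1.0357 ≥ 0.0526. Cooperation sustainable.

Yes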